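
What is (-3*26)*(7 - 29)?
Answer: 1716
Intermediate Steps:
(-3*26)*(7 - 29) = -78*(-22) = 1716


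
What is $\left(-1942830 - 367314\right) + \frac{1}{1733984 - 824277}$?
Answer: $- \frac{2101554167807}{909707} \approx -2.3101 \cdot 10^{6}$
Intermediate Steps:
$\left(-1942830 - 367314\right) + \frac{1}{1733984 - 824277} = -2310144 + \frac{1}{909707} = - \frac{2101554167807}{909707}$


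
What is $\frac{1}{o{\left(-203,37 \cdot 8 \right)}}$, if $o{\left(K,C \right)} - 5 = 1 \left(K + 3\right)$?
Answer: $- \frac{1}{195} \approx -0.0051282$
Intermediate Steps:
$o{\left(K,C \right)} = 8 + K$ ($o{\left(K,C \right)} = 5 + 1 \left(K + 3\right) = 5 + 1 \left(3 + K\right) = 5 + \left(3 + K\right) = 8 + K$)
$\frac{1}{o{\left(-203,37 \cdot 8 \right)}} = \frac{1}{8 - 203} = \frac{1}{-195} = - \frac{1}{195}$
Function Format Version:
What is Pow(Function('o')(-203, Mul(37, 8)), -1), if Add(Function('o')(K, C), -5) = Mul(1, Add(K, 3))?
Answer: Rational(-1, 195) ≈ -0.0051282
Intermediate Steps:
Function('o')(K, C) = Add(8, K) (Function('o')(K, C) = Add(5, Mul(1, Add(K, 3))) = Add(5, Mul(1, Add(3, K))) = Add(5, Add(3, K)) = Add(8, K))
Pow(Function('o')(-203, Mul(37, 8)), -1) = Pow(Add(8, -203), -1) = Pow(-195, -1) = Rational(-1, 195)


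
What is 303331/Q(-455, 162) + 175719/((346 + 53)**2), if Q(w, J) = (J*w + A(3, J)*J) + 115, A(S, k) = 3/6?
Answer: -1684418665/557309634 ≈ -3.0224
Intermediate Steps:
A(S, k) = 1/2 (A(S, k) = 3*(1/6) = 1/2)
Q(w, J) = 115 + J/2 + J*w (Q(w, J) = (J*w + J/2) + 115 = (J/2 + J*w) + 115 = 115 + J/2 + J*w)
303331/Q(-455, 162) + 175719/((346 + 53)**2) = 303331/(115 + (1/2)*162 + 162*(-455)) + 175719/((346 + 53)**2) = 303331/(115 + 81 - 73710) + 175719/(399**2) = 303331/(-73514) + 175719/159201 = 303331*(-1/73514) + 175719*(1/159201) = -43333/10502 + 58573/53067 = -1684418665/557309634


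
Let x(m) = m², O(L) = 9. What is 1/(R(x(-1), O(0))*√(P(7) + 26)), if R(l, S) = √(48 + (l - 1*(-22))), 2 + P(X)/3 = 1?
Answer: √1633/1633 ≈ 0.024746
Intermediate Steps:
P(X) = -3 (P(X) = -6 + 3*1 = -6 + 3 = -3)
R(l, S) = √(70 + l) (R(l, S) = √(48 + (l + 22)) = √(48 + (22 + l)) = √(70 + l))
1/(R(x(-1), O(0))*√(P(7) + 26)) = 1/(√(70 + (-1)²)*√(-3 + 26)) = 1/(√(70 + 1)*√23) = 1/(√71*√23) = 1/(√1633) = √1633/1633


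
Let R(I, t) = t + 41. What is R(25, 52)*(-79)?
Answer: -7347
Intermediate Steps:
R(I, t) = 41 + t
R(25, 52)*(-79) = (41 + 52)*(-79) = 93*(-79) = -7347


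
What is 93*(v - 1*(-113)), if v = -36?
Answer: 7161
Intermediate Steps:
93*(v - 1*(-113)) = 93*(-36 - 1*(-113)) = 93*(-36 + 113) = 93*77 = 7161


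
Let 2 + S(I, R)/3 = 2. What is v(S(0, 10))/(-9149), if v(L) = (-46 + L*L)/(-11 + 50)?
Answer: 46/356811 ≈ 0.00012892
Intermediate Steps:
S(I, R) = 0 (S(I, R) = -6 + 3*2 = -6 + 6 = 0)
v(L) = -46/39 + L²/39 (v(L) = (-46 + L²)/39 = (-46 + L²)*(1/39) = -46/39 + L²/39)
v(S(0, 10))/(-9149) = (-46/39 + (1/39)*0²)/(-9149) = (-46/39 + (1/39)*0)*(-1/9149) = (-46/39 + 0)*(-1/9149) = -46/39*(-1/9149) = 46/356811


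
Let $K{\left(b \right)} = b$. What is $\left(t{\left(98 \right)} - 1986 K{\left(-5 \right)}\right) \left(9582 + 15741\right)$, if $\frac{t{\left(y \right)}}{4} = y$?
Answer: $261384006$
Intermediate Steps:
$t{\left(y \right)} = 4 y$
$\left(t{\left(98 \right)} - 1986 K{\left(-5 \right)}\right) \left(9582 + 15741\right) = \left(4 \cdot 98 - -9930\right) \left(9582 + 15741\right) = \left(392 + 9930\right) 25323 = 10322 \cdot 25323 = 261384006$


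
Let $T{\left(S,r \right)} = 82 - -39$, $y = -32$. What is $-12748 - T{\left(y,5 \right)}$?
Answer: $-12869$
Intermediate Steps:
$T{\left(S,r \right)} = 121$ ($T{\left(S,r \right)} = 82 + 39 = 121$)
$-12748 - T{\left(y,5 \right)} = -12748 - 121 = -12869$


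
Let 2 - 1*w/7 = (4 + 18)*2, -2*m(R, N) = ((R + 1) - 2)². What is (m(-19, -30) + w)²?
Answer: 244036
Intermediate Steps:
m(R, N) = -(-1 + R)²/2 (m(R, N) = -((R + 1) - 2)²/2 = -((1 + R) - 2)²/2 = -(-1 + R)²/2)
w = -294 (w = 14 - 7*(4 + 18)*2 = 14 - 154*2 = 14 - 7*44 = 14 - 308 = -294)
(m(-19, -30) + w)² = (-(-1 - 19)²/2 - 294)² = (-½*(-20)² - 294)² = (-½*400 - 294)² = (-200 - 294)² = (-494)² = 244036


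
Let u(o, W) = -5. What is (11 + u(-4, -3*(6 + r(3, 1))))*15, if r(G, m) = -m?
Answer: 90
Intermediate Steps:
(11 + u(-4, -3*(6 + r(3, 1))))*15 = (11 - 5)*15 = 6*15 = 90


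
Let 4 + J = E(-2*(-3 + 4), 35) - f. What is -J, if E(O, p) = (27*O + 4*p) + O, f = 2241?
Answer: 2161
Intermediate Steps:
E(O, p) = 4*p + 28*O (E(O, p) = (4*p + 27*O) + O = 4*p + 28*O)
J = -2161 (J = -4 + ((4*35 + 28*(-2*(-3 + 4))) - 1*2241) = -4 + ((140 + 28*(-2*1)) - 2241) = -4 + ((140 + 28*(-2)) - 2241) = -4 + ((140 - 56) - 2241) = -4 + (84 - 2241) = -4 - 2157 = -2161)
-J = -1*(-2161) = 2161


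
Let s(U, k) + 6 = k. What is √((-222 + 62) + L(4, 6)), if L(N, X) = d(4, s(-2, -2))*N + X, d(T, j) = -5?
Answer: I*√174 ≈ 13.191*I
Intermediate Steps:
s(U, k) = -6 + k
L(N, X) = X - 5*N (L(N, X) = -5*N + X = X - 5*N)
√((-222 + 62) + L(4, 6)) = √((-222 + 62) + (6 - 5*4)) = √(-160 + (6 - 20)) = √(-160 - 14) = √(-174) = I*√174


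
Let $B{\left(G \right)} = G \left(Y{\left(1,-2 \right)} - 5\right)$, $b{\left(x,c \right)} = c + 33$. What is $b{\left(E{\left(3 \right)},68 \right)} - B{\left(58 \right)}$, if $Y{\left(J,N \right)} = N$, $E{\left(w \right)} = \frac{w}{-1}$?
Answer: $507$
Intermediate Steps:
$E{\left(w \right)} = - w$ ($E{\left(w \right)} = w \left(-1\right) = - w$)
$b{\left(x,c \right)} = 33 + c$
$B{\left(G \right)} = - 7 G$ ($B{\left(G \right)} = G \left(-2 - 5\right) = G \left(-7\right) = - 7 G$)
$b{\left(E{\left(3 \right)},68 \right)} - B{\left(58 \right)} = \left(33 + 68\right) - \left(-7\right) 58 = 101 - -406 = 101 + 406 = 507$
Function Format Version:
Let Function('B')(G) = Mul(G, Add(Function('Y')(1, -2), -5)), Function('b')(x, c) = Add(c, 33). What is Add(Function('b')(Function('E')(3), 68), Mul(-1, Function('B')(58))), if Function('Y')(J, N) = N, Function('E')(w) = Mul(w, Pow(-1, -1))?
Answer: 507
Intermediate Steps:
Function('E')(w) = Mul(-1, w) (Function('E')(w) = Mul(w, -1) = Mul(-1, w))
Function('b')(x, c) = Add(33, c)
Function('B')(G) = Mul(-7, G) (Function('B')(G) = Mul(G, Add(-2, -5)) = Mul(G, -7) = Mul(-7, G))
Add(Function('b')(Function('E')(3), 68), Mul(-1, Function('B')(58))) = Add(Add(33, 68), Mul(-1, Mul(-7, 58))) = Add(101, Mul(-1, -406)) = Add(101, 406) = 507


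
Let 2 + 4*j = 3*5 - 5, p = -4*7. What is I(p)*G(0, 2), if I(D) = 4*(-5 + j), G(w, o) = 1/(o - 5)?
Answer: 4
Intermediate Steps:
G(w, o) = 1/(-5 + o)
p = -28
j = 2 (j = -½ + (3*5 - 5)/4 = -½ + (15 - 5)/4 = -½ + (¼)*10 = -½ + 5/2 = 2)
I(D) = -12 (I(D) = 4*(-5 + 2) = 4*(-3) = -12)
I(p)*G(0, 2) = -12/(-5 + 2) = -12/(-3) = -12*(-⅓) = 4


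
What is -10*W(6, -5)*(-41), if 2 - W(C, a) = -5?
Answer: 2870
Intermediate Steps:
W(C, a) = 7 (W(C, a) = 2 - 1*(-5) = 2 + 5 = 7)
-10*W(6, -5)*(-41) = -10*7*(-41) = -70*(-41) = 2870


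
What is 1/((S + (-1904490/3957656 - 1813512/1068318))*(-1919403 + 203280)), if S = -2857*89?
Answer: 117445420628/51249362541463630584893 ≈ 2.2916e-12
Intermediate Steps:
S = -254273
1/((S + (-1904490/3957656 - 1813512/1068318))*(-1919403 + 203280)) = 1/((-254273 + (-1904490/3957656 - 1813512/1068318))*(-1919403 + 203280)) = 1/(-254273 + (-1904490*1/3957656 - 1813512*1/1068318)*(-1716123)) = -1/1716123/(-254273 + (-952245/1978828 - 302252/178053)) = -1/1716123/(-254273 - 767654799641/352336261884) = -1/1716123/(-89590365972829973/352336261884) = -352336261884/89590365972829973*(-1/1716123) = 117445420628/51249362541463630584893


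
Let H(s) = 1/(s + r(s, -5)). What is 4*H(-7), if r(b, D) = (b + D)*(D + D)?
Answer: 4/113 ≈ 0.035398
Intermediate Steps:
r(b, D) = 2*D*(D + b) (r(b, D) = (D + b)*(2*D) = 2*D*(D + b))
H(s) = 1/(50 - 9*s) (H(s) = 1/(s + 2*(-5)*(-5 + s)) = 1/(s + (50 - 10*s)) = 1/(50 - 9*s))
4*H(-7) = 4/(50 - 9*(-7)) = 4/(50 + 63) = 4/113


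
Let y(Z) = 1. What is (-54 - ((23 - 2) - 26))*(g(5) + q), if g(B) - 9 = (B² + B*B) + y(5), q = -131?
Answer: 3479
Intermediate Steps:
g(B) = 10 + 2*B² (g(B) = 9 + ((B² + B*B) + 1) = 9 + ((B² + B²) + 1) = 9 + (2*B² + 1) = 9 + (1 + 2*B²) = 10 + 2*B²)
(-54 - ((23 - 2) - 26))*(g(5) + q) = (-54 - ((23 - 2) - 26))*((10 + 2*5²) - 131) = (-54 - (21 - 26))*((10 + 2*25) - 131) = (-54 - 1*(-5))*((10 + 50) - 131) = (-54 + 5)*(60 - 131) = -49*(-71) = 3479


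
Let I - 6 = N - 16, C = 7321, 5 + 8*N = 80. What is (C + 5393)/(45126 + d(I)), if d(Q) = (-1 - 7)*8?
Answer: 6357/22531 ≈ 0.28214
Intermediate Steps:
N = 75/8 (N = -5/8 + (⅛)*80 = -5/8 + 10 = 75/8 ≈ 9.3750)
I = -5/8 (I = 6 + (75/8 - 16) = 6 - 53/8 = -5/8 ≈ -0.62500)
d(Q) = -64 (d(Q) = -8*8 = -64)
(C + 5393)/(45126 + d(I)) = (7321 + 5393)/(45126 - 64) = 12714/45062 = 12714*(1/45062) = 6357/22531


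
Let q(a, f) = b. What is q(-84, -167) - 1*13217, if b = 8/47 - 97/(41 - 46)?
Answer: -3101396/235 ≈ -13197.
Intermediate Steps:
b = 4599/235 (b = 8*(1/47) - 97/(-5) = 8/47 - 97*(-⅕) = 8/47 + 97/5 = 4599/235 ≈ 19.570)
q(a, f) = 4599/235
q(-84, -167) - 1*13217 = 4599/235 - 1*13217 = 4599/235 - 13217 = -3101396/235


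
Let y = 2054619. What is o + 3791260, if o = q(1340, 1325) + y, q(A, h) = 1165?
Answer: 5847044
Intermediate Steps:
o = 2055784 (o = 1165 + 2054619 = 2055784)
o + 3791260 = 2055784 + 3791260 = 5847044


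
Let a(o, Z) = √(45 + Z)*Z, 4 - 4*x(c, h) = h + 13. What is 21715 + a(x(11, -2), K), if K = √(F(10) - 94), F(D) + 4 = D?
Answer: 21715 + 2*I*√22*√(45 + 2*I*√22) ≈ 21708.0 + 63.266*I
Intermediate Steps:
x(c, h) = -9/4 - h/4 (x(c, h) = 1 - (h + 13)/4 = 1 - (13 + h)/4 = 1 + (-13/4 - h/4) = -9/4 - h/4)
F(D) = -4 + D
K = 2*I*√22 (K = √((-4 + 10) - 94) = √(6 - 94) = √(-88) = 2*I*√22 ≈ 9.3808*I)
a(o, Z) = Z*√(45 + Z)
21715 + a(x(11, -2), K) = 21715 + (2*I*√22)*√(45 + 2*I*√22) = 21715 + 2*I*√22*√(45 + 2*I*√22)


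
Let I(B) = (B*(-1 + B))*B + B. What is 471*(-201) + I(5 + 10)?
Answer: -91506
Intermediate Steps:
I(B) = B + B²*(-1 + B) (I(B) = B²*(-1 + B) + B = B + B²*(-1 + B))
471*(-201) + I(5 + 10) = 471*(-201) + (5 + 10)*(1 + (5 + 10)² - (5 + 10)) = -94671 + 15*(1 + 15² - 1*15) = -94671 + 15*(1 + 225 - 15) = -94671 + 15*211 = -94671 + 3165 = -91506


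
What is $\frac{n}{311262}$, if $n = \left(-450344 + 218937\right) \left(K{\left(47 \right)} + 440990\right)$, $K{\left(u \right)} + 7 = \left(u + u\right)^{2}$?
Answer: $- \frac{104091265333}{311262} \approx -3.3442 \cdot 10^{5}$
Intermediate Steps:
$K{\left(u \right)} = -7 + 4 u^{2}$ ($K{\left(u \right)} = -7 + \left(u + u\right)^{2} = -7 + \left(2 u\right)^{2} = -7 + 4 u^{2}$)
$n = -104091265333$ ($n = \left(-450344 + 218937\right) \left(\left(-7 + 4 \cdot 47^{2}\right) + 440990\right) = - 231407 \left(\left(-7 + 4 \cdot 2209\right) + 440990\right) = - 231407 \left(\left(-7 + 8836\right) + 440990\right) = - 231407 \left(8829 + 440990\right) = \left(-231407\right) 449819 = -104091265333$)
$\frac{n}{311262} = - \frac{104091265333}{311262}$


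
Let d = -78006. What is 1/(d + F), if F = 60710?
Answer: -1/17296 ≈ -5.7817e-5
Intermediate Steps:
1/(d + F) = 1/(-78006 + 60710) = 1/(-17296) = -1/17296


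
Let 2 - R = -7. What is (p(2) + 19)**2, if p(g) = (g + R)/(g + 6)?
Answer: 26569/64 ≈ 415.14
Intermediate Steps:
R = 9 (R = 2 - 1*(-7) = 2 + 7 = 9)
p(g) = (9 + g)/(6 + g) (p(g) = (g + 9)/(g + 6) = (9 + g)/(6 + g))
(p(2) + 19)**2 = ((9 + 2)/(6 + 2) + 19)**2 = (11/8 + 19)**2 = (163/8)**2 = 26569/64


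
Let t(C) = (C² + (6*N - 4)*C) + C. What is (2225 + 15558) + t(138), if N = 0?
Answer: 36413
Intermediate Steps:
t(C) = C² - 3*C (t(C) = (C² + (6*0 - 4)*C) + C = (C² + (0 - 4)*C) + C = (C² - 4*C) + C = C² - 3*C)
(2225 + 15558) + t(138) = (2225 + 15558) + 138*(-3 + 138) = 17783 + 138*135 = 17783 + 18630 = 36413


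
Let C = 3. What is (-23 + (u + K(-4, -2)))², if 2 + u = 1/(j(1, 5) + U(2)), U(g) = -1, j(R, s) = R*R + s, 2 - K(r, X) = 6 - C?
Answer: 16641/25 ≈ 665.64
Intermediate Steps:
K(r, X) = -1 (K(r, X) = 2 - (6 - 1*3) = 2 - (6 - 3) = 2 - 1*3 = 2 - 3 = -1)
j(R, s) = s + R² (j(R, s) = R² + s = s + R²)
u = -9/5 (u = -2 + 1/((5 + 1²) - 1) = -2 + 1/((5 + 1) - 1) = -2 + 1/(6 - 1) = -2 + 1/5 = -2 + ⅕ = -9/5 ≈ -1.8000)
(-23 + (u + K(-4, -2)))² = (-23 + (-9/5 - 1))² = (-23 - 14/5)² = (-129/5)² = 16641/25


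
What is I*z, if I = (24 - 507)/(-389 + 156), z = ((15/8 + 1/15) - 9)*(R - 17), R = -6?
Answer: 3136441/9320 ≈ 336.53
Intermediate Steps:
z = 19481/120 (z = ((15/8 + 1/15) - 9)*(-6 - 17) = ((15*(1/8) + 1*(1/15)) - 9)*(-23) = ((15/8 + 1/15) - 9)*(-23) = (233/120 - 9)*(-23) = -847/120*(-23) = 19481/120 ≈ 162.34)
I = 483/233 (I = -483/(-233) = -483*(-1/233) = 483/233 ≈ 2.0730)
I*z = (483/233)*(19481/120) = 3136441/9320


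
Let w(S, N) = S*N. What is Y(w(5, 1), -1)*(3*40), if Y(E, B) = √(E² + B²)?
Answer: 120*√26 ≈ 611.88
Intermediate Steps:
w(S, N) = N*S
Y(E, B) = √(B² + E²)
Y(w(5, 1), -1)*(3*40) = √((-1)² + (1*5)²)*(3*40) = √(1 + 5²)*120 = √(1 + 25)*120 = √26*120 = 120*√26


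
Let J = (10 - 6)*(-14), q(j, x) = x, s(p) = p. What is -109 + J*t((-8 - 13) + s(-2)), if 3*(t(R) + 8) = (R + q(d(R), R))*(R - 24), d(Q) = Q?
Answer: -120055/3 ≈ -40018.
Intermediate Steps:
J = -56 (J = 4*(-14) = -56)
t(R) = -8 + 2*R*(-24 + R)/3 (t(R) = -8 + ((R + R)*(R - 24))/3 = -8 + ((2*R)*(-24 + R))/3 = -8 + (2*R*(-24 + R))/3 = -8 + 2*R*(-24 + R)/3)
-109 + J*t((-8 - 13) + s(-2)) = -109 - 56*(-8 - 16*((-8 - 13) - 2) + 2*((-8 - 13) - 2)**2/3) = -109 - 56*(-8 - 16*(-21 - 2) + 2*(-21 - 2)**2/3) = -109 - 56*(-8 - 16*(-23) + (2/3)*(-23)**2) = -109 - 56*(-8 + 368 + (2/3)*529) = -109 - 56*(-8 + 368 + 1058/3) = -109 - 56*2138/3 = -109 - 119728/3 = -120055/3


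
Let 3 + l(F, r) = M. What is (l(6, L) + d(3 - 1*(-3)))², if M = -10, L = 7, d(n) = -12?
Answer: 625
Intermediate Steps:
l(F, r) = -13 (l(F, r) = -3 - 10 = -13)
(l(6, L) + d(3 - 1*(-3)))² = (-13 - 12)² = (-25)² = 625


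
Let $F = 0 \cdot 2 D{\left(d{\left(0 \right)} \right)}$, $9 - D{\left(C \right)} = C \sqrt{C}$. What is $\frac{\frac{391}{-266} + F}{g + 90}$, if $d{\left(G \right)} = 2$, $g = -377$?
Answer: $\frac{391}{76342} \approx 0.0051217$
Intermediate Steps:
$D{\left(C \right)} = 9 - C^{\frac{3}{2}}$ ($D{\left(C \right)} = 9 - C \sqrt{C} = 9 - C^{\frac{3}{2}}$)
$F = 0$ ($F = 0 \cdot 2 \left(9 - 2^{\frac{3}{2}}\right) = 0 \left(9 - 2 \sqrt{2}\right) = 0$)
$\frac{\frac{391}{-266} + F}{g + 90} = \frac{\frac{391}{-266} + 0}{-377 + 90} = \frac{391 \left(- \frac{1}{266}\right) + 0}{-287} = \left(- \frac{391}{266} + 0\right) \left(- \frac{1}{287}\right) = \left(- \frac{391}{266}\right) \left(- \frac{1}{287}\right) = \frac{391}{76342}$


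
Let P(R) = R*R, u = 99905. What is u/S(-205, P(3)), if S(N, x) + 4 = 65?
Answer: 99905/61 ≈ 1637.8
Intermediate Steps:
P(R) = R²
S(N, x) = 61 (S(N, x) = -4 + 65 = 61)
u/S(-205, P(3)) = 99905/61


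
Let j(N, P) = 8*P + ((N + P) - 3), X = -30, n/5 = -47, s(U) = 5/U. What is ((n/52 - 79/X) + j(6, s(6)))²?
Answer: 45144961/608400 ≈ 74.203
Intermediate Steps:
n = -235 (n = 5*(-47) = -235)
j(N, P) = -3 + N + 9*P (j(N, P) = 8*P + (-3 + N + P) = -3 + N + 9*P)
((n/52 - 79/X) + j(6, s(6)))² = ((-235/52 - 79/(-30)) + (-3 + 6 + 9*(5/6)))² = ((-235*1/52 - 79*(-1/30)) + (-3 + 6 + 9*(5*(⅙))))² = ((-235/52 + 79/30) + (-3 + 6 + 9*(⅚)))² = (-1471/780 + (-3 + 6 + 15/2))² = (-1471/780 + 21/2)² = (6719/780)² = 45144961/608400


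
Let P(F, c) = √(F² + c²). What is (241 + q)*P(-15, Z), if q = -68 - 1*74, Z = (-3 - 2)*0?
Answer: 1485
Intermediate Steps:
Z = 0 (Z = -5*0 = 0)
q = -142 (q = -68 - 74 = -142)
(241 + q)*P(-15, Z) = (241 - 142)*√((-15)² + 0²) = 99*√(225 + 0) = 99*√225 = 99*15 = 1485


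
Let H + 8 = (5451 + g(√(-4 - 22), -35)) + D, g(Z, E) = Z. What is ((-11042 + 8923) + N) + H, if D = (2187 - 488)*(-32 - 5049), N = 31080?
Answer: -8598215 + I*√26 ≈ -8.5982e+6 + 5.099*I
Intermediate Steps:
D = -8632619 (D = 1699*(-5081) = -8632619)
H = -8627176 + I*√26 (H = -8 + ((5451 + √(-4 - 22)) - 8632619) = -8 + ((5451 + √(-26)) - 8632619) = -8 + ((5451 + I*√26) - 8632619) = -8 + (-8627168 + I*√26) = -8627176 + I*√26 ≈ -8.6272e+6 + 5.099*I)
((-11042 + 8923) + N) + H = ((-11042 + 8923) + 31080) + (-8627176 + I*√26) = (-2119 + 31080) + (-8627176 + I*√26) = 28961 + (-8627176 + I*√26) = -8598215 + I*√26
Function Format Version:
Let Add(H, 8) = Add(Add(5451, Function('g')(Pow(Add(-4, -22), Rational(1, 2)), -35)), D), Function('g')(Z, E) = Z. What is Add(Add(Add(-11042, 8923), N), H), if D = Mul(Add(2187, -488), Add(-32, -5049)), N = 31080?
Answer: Add(-8598215, Mul(I, Pow(26, Rational(1, 2)))) ≈ Add(-8.5982e+6, Mul(5.0990, I))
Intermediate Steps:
D = -8632619 (D = Mul(1699, -5081) = -8632619)
H = Add(-8627176, Mul(I, Pow(26, Rational(1, 2)))) (H = Add(-8, Add(Add(5451, Pow(Add(-4, -22), Rational(1, 2))), -8632619)) = Add(-8, Add(Add(5451, Pow(-26, Rational(1, 2))), -8632619)) = Add(-8, Add(Add(5451, Mul(I, Pow(26, Rational(1, 2)))), -8632619)) = Add(-8, Add(-8627168, Mul(I, Pow(26, Rational(1, 2))))) = Add(-8627176, Mul(I, Pow(26, Rational(1, 2)))) ≈ Add(-8.6272e+6, Mul(5.0990, I)))
Add(Add(Add(-11042, 8923), N), H) = Add(Add(Add(-11042, 8923), 31080), Add(-8627176, Mul(I, Pow(26, Rational(1, 2))))) = Add(Add(-2119, 31080), Add(-8627176, Mul(I, Pow(26, Rational(1, 2))))) = Add(28961, Add(-8627176, Mul(I, Pow(26, Rational(1, 2))))) = Add(-8598215, Mul(I, Pow(26, Rational(1, 2))))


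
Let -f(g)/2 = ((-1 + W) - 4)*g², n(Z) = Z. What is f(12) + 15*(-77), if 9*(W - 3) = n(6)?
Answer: -771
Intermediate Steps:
W = 11/3 (W = 3 + (⅑)*6 = 3 + ⅔ = 11/3 ≈ 3.6667)
f(g) = 8*g²/3 (f(g) = -2*((-1 + 11/3) - 4)*g² = -2*(8/3 - 4)*g² = -(-8)*g²/3 = 8*g²/3)
f(12) + 15*(-77) = (8/3)*12² + 15*(-77) = (8/3)*144 - 1155 = 384 - 1155 = -771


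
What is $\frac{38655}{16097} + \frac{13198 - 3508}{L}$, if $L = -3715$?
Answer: $- \frac{2475321}{11960071} \approx -0.20697$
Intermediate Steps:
$\frac{38655}{16097} + \frac{13198 - 3508}{L} = \frac{38655}{16097} + \frac{13198 - 3508}{-3715} = 38655 \cdot \frac{1}{16097} + \left(13198 - 3508\right) \left(- \frac{1}{3715}\right) = \frac{38655}{16097} + 9690 \left(- \frac{1}{3715}\right) = \frac{38655}{16097} - \frac{1938}{743} = - \frac{2475321}{11960071}$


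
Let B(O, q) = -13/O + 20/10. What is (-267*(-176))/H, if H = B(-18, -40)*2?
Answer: 422928/49 ≈ 8631.2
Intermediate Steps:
B(O, q) = 2 - 13/O (B(O, q) = -13/O + 20*(⅒) = -13/O + 2 = 2 - 13/O)
H = 49/9 (H = (2 - 13/(-18))*2 = (2 - 13*(-1/18))*2 = (2 + 13/18)*2 = (49/18)*2 = 49/9 ≈ 5.4444)
(-267*(-176))/H = (-267*(-176))/(49/9) = -1*(-46992)*(9/49) = 46992*(9/49) = 422928/49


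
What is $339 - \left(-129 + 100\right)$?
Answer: $368$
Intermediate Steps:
$339 - \left(-129 + 100\right) = 339 - -29 = 339 + 29 = 368$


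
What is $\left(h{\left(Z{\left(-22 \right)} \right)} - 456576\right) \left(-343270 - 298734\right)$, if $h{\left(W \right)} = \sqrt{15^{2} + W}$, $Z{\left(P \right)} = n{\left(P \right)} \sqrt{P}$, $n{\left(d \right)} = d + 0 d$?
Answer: $293123618304 - 642004 \sqrt{225 - 22 i \sqrt{22}} \approx 2.9311 \cdot 10^{11} + 2.155 \cdot 10^{6} i$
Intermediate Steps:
$n{\left(d \right)} = d$ ($n{\left(d \right)} = d + 0 = d$)
$Z{\left(P \right)} = P^{\frac{3}{2}}$ ($Z{\left(P \right)} = P \sqrt{P} = P^{\frac{3}{2}}$)
$h{\left(W \right)} = \sqrt{225 + W}$
$\left(h{\left(Z{\left(-22 \right)} \right)} - 456576\right) \left(-343270 - 298734\right) = \left(\sqrt{225 + \left(-22\right)^{\frac{3}{2}}} - 456576\right) \left(-343270 - 298734\right) = \left(\sqrt{225 - 22 i \sqrt{22}} - 456576\right) \left(-642004\right) = \left(-456576 + \sqrt{225 - 22 i \sqrt{22}}\right) \left(-642004\right) = 293123618304 - 642004 \sqrt{225 - 22 i \sqrt{22}}$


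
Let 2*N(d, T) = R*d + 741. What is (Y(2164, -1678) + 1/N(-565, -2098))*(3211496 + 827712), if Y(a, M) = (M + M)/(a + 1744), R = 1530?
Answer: -2927027446386440/843843693 ≈ -3.4687e+6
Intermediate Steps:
Y(a, M) = 2*M/(1744 + a) (Y(a, M) = (2*M)/(1744 + a) = 2*M/(1744 + a))
N(d, T) = 741/2 + 765*d (N(d, T) = (1530*d + 741)/2 = (741 + 1530*d)/2 = 741/2 + 765*d)
(Y(2164, -1678) + 1/N(-565, -2098))*(3211496 + 827712) = (2*(-1678)/(1744 + 2164) + 1/(741/2 + 765*(-565)))*(3211496 + 827712) = (2*(-1678)/3908 + 1/(741/2 - 432225))*4039208 = (2*(-1678)*(1/3908) + 1/(-863709/2))*4039208 = (-839/977 - 2/863709)*4039208 = -724653805/843843693*4039208 = -2927027446386440/843843693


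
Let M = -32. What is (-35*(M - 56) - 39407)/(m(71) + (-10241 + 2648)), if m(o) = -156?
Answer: 12109/2583 ≈ 4.6880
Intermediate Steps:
(-35*(M - 56) - 39407)/(m(71) + (-10241 + 2648)) = (-35*(-32 - 56) - 39407)/(-156 + (-10241 + 2648)) = (-35*(-88) - 39407)/(-156 - 7593) = (3080 - 39407)/(-7749) = -36327*(-1/7749) = 12109/2583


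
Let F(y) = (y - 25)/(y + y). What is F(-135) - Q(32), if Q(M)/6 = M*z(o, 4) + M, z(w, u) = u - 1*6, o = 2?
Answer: 5200/27 ≈ 192.59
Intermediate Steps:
z(w, u) = -6 + u (z(w, u) = u - 6 = -6 + u)
Q(M) = -6*M (Q(M) = 6*(M*(-6 + 4) + M) = 6*(M*(-2) + M) = 6*(-2*M + M) = 6*(-M) = -6*M)
F(y) = (-25 + y)/(2*y) (F(y) = (-25 + y)/((2*y)) = (-25 + y)*(1/(2*y)) = (-25 + y)/(2*y))
F(-135) - Q(32) = (½)*(-25 - 135)/(-135) - (-6)*32 = (½)*(-1/135)*(-160) - 1*(-192) = 16/27 + 192 = 5200/27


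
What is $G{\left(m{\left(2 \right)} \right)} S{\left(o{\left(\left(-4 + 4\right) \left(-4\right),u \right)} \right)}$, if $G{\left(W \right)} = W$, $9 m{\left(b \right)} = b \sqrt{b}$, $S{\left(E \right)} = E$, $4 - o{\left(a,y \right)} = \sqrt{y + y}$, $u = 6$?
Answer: $\frac{4 \sqrt{2} \left(2 - \sqrt{3}\right)}{9} \approx 0.16842$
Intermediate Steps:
$o{\left(a,y \right)} = 4 - \sqrt{2} \sqrt{y}$ ($o{\left(a,y \right)} = 4 - \sqrt{y + y} = 4 - \sqrt{2 y} = 4 - \sqrt{2} \sqrt{y}$)
$m{\left(b \right)} = \frac{b^{\frac{3}{2}}}{9}$ ($m{\left(b \right)} = \frac{b \sqrt{b}}{9} = \frac{b^{\frac{3}{2}}}{9}$)
$G{\left(m{\left(2 \right)} \right)} S{\left(o{\left(\left(-4 + 4\right) \left(-4\right),u \right)} \right)} = \frac{2^{\frac{3}{2}}}{9} \left(4 - \sqrt{2} \sqrt{6}\right) = \frac{2 \sqrt{2}}{9} \left(4 - 2 \sqrt{3}\right) = \frac{2 \sqrt{2} \left(4 - 2 \sqrt{3}\right)}{9}$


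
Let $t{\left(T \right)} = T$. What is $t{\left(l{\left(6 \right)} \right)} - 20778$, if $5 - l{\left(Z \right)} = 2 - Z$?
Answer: $-20769$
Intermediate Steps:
$l{\left(Z \right)} = 3 + Z$ ($l{\left(Z \right)} = 5 - \left(2 - Z\right) = 5 + \left(-2 + Z\right) = 3 + Z$)
$t{\left(l{\left(6 \right)} \right)} - 20778 = \left(3 + 6\right) - 20778 = 9 - 20778 = -20769$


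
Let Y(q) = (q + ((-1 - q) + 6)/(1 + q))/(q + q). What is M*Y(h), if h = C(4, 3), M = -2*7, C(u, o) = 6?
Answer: -41/6 ≈ -6.8333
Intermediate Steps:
M = -14
h = 6
Y(q) = (q + (5 - q)/(1 + q))/(2*q) (Y(q) = (q + (5 - q)/(1 + q))/((2*q)) = (q + (5 - q)/(1 + q))*(1/(2*q)) = (q + (5 - q)/(1 + q))/(2*q))
M*Y(h) = -7*(5 + 6²)/(6*(1 + 6)) = -7*(5 + 36)/(6*7) = -7*41/(6*7) = -14*41/84 = -41/6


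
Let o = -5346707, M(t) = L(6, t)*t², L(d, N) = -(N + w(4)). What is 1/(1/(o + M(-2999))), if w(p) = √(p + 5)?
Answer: 26940680289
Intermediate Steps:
w(p) = √(5 + p)
L(d, N) = -3 - N (L(d, N) = -(N + √(5 + 4)) = -(N + √9) = -(N + 3) = -(3 + N) = -3 - N)
M(t) = t²*(-3 - t) (M(t) = (-3 - t)*t² = t²*(-3 - t))
1/(1/(o + M(-2999))) = 1/(1/(-5346707 + (-2999)²*(-3 - 1*(-2999)))) = 1/(1/(-5346707 + 8994001*(-3 + 2999))) = 1/(1/(-5346707 + 8994001*2996)) = 1/(1/(-5346707 + 26946026996)) = 1/(1/26940680289) = 26940680289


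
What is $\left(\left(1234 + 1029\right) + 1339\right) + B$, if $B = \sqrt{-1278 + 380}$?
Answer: $3602 + i \sqrt{898} \approx 3602.0 + 29.967 i$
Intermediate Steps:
$B = i \sqrt{898}$ ($B = \sqrt{-898} = i \sqrt{898} \approx 29.967 i$)
$\left(\left(1234 + 1029\right) + 1339\right) + B = \left(\left(1234 + 1029\right) + 1339\right) + i \sqrt{898} = \left(2263 + 1339\right) + i \sqrt{898} = 3602 + i \sqrt{898}$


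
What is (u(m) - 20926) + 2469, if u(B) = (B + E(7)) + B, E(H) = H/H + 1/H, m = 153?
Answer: -127049/7 ≈ -18150.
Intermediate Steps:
E(H) = 1 + 1/H
u(B) = 8/7 + 2*B (u(B) = (B + (1 + 7)/7) + B = (B + (1/7)*8) + B = (B + 8/7) + B = (8/7 + B) + B = 8/7 + 2*B)
(u(m) - 20926) + 2469 = ((8/7 + 2*153) - 20926) + 2469 = ((8/7 + 306) - 20926) + 2469 = (2150/7 - 20926) + 2469 = -144332/7 + 2469 = -127049/7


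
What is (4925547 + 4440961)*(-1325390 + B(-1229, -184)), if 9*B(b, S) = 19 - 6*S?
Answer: -111717965754596/9 ≈ -1.2413e+13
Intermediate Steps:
B(b, S) = 19/9 - 2*S/3 (B(b, S) = (19 - 6*S)/9 = 19/9 - 2*S/3)
(4925547 + 4440961)*(-1325390 + B(-1229, -184)) = (4925547 + 4440961)*(-1325390 + (19/9 - 2/3*(-184))) = 9366508*(-1325390 + (19/9 + 368/3)) = 9366508*(-1325390 + 1123/9) = 9366508*(-11927387/9) = -111717965754596/9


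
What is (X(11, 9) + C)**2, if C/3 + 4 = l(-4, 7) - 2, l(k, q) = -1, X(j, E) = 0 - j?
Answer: 1024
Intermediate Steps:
X(j, E) = -j
C = -21 (C = -12 + 3*(-1 - 2) = -12 + 3*(-3) = -12 - 9 = -21)
(X(11, 9) + C)**2 = (-1*11 - 21)**2 = (-11 - 21)**2 = (-32)**2 = 1024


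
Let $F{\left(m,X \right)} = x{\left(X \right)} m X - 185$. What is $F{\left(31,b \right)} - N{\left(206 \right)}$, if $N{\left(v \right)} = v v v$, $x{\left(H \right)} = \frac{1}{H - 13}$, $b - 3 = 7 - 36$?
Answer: $- \frac{26225941}{3} \approx -8.742 \cdot 10^{6}$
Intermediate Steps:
$b = -26$ ($b = 3 + \left(7 - 36\right) = 3 - 29 = -26$)
$x{\left(H \right)} = \frac{1}{-13 + H}$
$F{\left(m,X \right)} = -185 + \frac{X m}{-13 + X}$ ($F{\left(m,X \right)} = \frac{m}{-13 + X} X - 185 = \frac{X m}{-13 + X} - 185 = -185 + \frac{X m}{-13 + X}$)
$N{\left(v \right)} = v^{3}$ ($N{\left(v \right)} = v^{2} v = v^{3}$)
$F{\left(31,b \right)} - N{\left(206 \right)} = \frac{2405 - -4810 - 806}{-13 - 26} - 206^{3} = \frac{2405 + 4810 - 806}{-39} - 8741816 = \left(- \frac{1}{39}\right) 6409 - 8741816 = - \frac{493}{3} - 8741816 = - \frac{26225941}{3}$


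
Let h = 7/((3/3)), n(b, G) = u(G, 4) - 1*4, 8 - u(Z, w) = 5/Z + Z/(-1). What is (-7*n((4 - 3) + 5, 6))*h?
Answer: -2695/6 ≈ -449.17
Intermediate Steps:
u(Z, w) = 8 + Z - 5/Z (u(Z, w) = 8 - (5/Z + Z/(-1)) = 8 - (5/Z + Z*(-1)) = 8 - (5/Z - Z) = 8 - (-Z + 5/Z) = 8 + (Z - 5/Z) = 8 + Z - 5/Z)
n(b, G) = 4 + G - 5/G (n(b, G) = (8 + G - 5/G) - 1*4 = (8 + G - 5/G) - 4 = 4 + G - 5/G)
h = 7 (h = 7/((3*(⅓))) = 7/1 = 7*1 = 7)
(-7*n((4 - 3) + 5, 6))*h = -7*(4 + 6 - 5/6)*7 = -7*(4 + 6 - 5*⅙)*7 = -7*(4 + 6 - ⅚)*7 = -7*55/6*7 = -385/6*7 = -2695/6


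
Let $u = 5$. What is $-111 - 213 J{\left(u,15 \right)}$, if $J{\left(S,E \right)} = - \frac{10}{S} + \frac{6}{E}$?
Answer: $\frac{1149}{5} \approx 229.8$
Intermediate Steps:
$-111 - 213 J{\left(u,15 \right)} = -111 - 213 \left(- \frac{10}{5} + \frac{6}{15}\right) = -111 - 213 \left(\left(-10\right) \frac{1}{5} + 6 \cdot \frac{1}{15}\right) = -111 - 213 \left(-2 + \frac{2}{5}\right) = -111 - - \frac{1704}{5} = -111 + \frac{1704}{5} = \frac{1149}{5}$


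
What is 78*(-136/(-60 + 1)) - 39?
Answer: 8307/59 ≈ 140.80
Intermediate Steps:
78*(-136/(-60 + 1)) - 39 = 78*(-136/(-59)) - 39 = 78*(-136*(-1/59)) - 39 = 78*(136/59) - 39 = 10608/59 - 39 = 8307/59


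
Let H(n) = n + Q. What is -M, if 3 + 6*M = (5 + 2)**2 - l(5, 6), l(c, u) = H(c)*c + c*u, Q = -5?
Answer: -8/3 ≈ -2.6667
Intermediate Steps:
H(n) = -5 + n (H(n) = n - 5 = -5 + n)
l(c, u) = c*u + c*(-5 + c) (l(c, u) = (-5 + c)*c + c*u = c*(-5 + c) + c*u = c*u + c*(-5 + c))
M = 8/3 (M = -1/2 + ((5 + 2)**2 - 5*(-5 + 5 + 6))/6 = -1/2 + (7**2 - 5*6)/6 = -1/2 + (49 - 1*30)/6 = -1/2 + (49 - 30)/6 = -1/2 + (1/6)*19 = -1/2 + 19/6 = 8/3 ≈ 2.6667)
-M = -1*8/3 = -8/3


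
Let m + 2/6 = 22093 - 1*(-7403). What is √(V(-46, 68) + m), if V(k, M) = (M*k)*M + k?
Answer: I*√1649289/3 ≈ 428.08*I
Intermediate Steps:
m = 88487/3 (m = -⅓ + (22093 - 1*(-7403)) = -⅓ + (22093 + 7403) = -⅓ + 29496 = 88487/3 ≈ 29496.)
V(k, M) = k + k*M² (V(k, M) = k*M² + k = k + k*M²)
√(V(-46, 68) + m) = √(-46*(1 + 68²) + 88487/3) = √(-46*(1 + 4624) + 88487/3) = √(-46*4625 + 88487/3) = √(-212750 + 88487/3) = √(-549763/3) = I*√1649289/3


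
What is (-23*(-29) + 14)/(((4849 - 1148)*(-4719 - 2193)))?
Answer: -227/8527104 ≈ -2.6621e-5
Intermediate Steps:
(-23*(-29) + 14)/(((4849 - 1148)*(-4719 - 2193))) = (667 + 14)/((3701*(-6912))) = 681/(-25581312) = 681*(-1/25581312) = -227/8527104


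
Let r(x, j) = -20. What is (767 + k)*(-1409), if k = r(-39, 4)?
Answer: -1052523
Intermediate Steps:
k = -20
(767 + k)*(-1409) = (767 - 20)*(-1409) = 747*(-1409) = -1052523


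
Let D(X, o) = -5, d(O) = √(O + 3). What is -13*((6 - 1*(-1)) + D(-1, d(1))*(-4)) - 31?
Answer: -382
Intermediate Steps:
d(O) = √(3 + O)
-13*((6 - 1*(-1)) + D(-1, d(1))*(-4)) - 31 = -13*((6 - 1*(-1)) - 5*(-4)) - 31 = -13*((6 + 1) + 20) - 31 = -13*(7 + 20) - 31 = -13*27 - 31 = -351 - 31 = -382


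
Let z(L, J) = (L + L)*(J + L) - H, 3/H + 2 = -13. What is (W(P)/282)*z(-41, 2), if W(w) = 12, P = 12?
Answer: 31982/235 ≈ 136.09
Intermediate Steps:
H = -1/5 (H = 3/(-2 - 13) = 3/(-15) = 3*(-1/15) = -1/5 ≈ -0.20000)
z(L, J) = 1/5 + 2*L*(J + L) (z(L, J) = (L + L)*(J + L) - 1*(-1/5) = (2*L)*(J + L) + 1/5 = 2*L*(J + L) + 1/5 = 1/5 + 2*L*(J + L))
(W(P)/282)*z(-41, 2) = (12/282)*(1/5 + 2*(-41)**2 + 2*2*(-41)) = (12*(1/282))*(1/5 + 2*1681 - 164) = 2*(1/5 + 3362 - 164)/47 = (2/47)*(15991/5) = 31982/235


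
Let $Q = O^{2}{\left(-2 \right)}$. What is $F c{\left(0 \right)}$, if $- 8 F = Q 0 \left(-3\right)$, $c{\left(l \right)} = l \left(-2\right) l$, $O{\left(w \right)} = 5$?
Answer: $0$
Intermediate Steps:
$Q = 25$ ($Q = 5^{2} = 25$)
$c{\left(l \right)} = - 2 l^{2}$ ($c{\left(l \right)} = - 2 l l = - 2 l^{2}$)
$F = 0$ ($F = - \frac{25 \cdot 0 \left(-3\right)}{8} = - \frac{0 \left(-3\right)}{8} = \left(- \frac{1}{8}\right) 0 = 0$)
$F c{\left(0 \right)} = 0 \left(- 2 \cdot 0^{2}\right) = 0 \left(\left(-2\right) 0\right) = 0 \cdot 0 = 0$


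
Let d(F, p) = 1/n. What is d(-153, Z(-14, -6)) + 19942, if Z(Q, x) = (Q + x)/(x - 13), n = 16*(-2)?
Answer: 638143/32 ≈ 19942.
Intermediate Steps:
n = -32
Z(Q, x) = (Q + x)/(-13 + x)
d(F, p) = -1/32 (d(F, p) = 1/(-32) = -1/32)
d(-153, Z(-14, -6)) + 19942 = -1/32 + 19942 = 638143/32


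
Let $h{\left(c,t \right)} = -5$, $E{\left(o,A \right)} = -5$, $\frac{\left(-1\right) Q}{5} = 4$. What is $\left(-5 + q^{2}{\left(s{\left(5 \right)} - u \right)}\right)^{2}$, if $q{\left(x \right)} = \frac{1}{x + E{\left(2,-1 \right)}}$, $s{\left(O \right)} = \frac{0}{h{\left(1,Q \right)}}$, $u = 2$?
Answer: $\frac{59536}{2401} \approx 24.796$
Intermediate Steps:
$Q = -20$ ($Q = \left(-5\right) 4 = -20$)
$s{\left(O \right)} = 0$ ($s{\left(O \right)} = \frac{0}{-5} = 0 \left(- \frac{1}{5}\right) = 0$)
$q{\left(x \right)} = \frac{1}{-5 + x}$ ($q{\left(x \right)} = \frac{1}{x - 5} = \frac{1}{-5 + x}$)
$\left(-5 + q^{2}{\left(s{\left(5 \right)} - u \right)}\right)^{2} = \left(-5 + \left(\frac{1}{-5 + \left(0 - 2\right)}\right)^{2}\right)^{2} = \left(-5 + \left(\frac{1}{-5 - 2}\right)^{2}\right)^{2} = \left(-5 + \left(\frac{1}{-7}\right)^{2}\right)^{2} = \left(-5 + \left(- \frac{1}{7}\right)^{2}\right)^{2} = \left(-5 + \frac{1}{49}\right)^{2} = \left(- \frac{244}{49}\right)^{2} = \frac{59536}{2401}$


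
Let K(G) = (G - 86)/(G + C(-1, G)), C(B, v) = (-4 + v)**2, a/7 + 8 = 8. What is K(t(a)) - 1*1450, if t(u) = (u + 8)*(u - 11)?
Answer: -2024229/1396 ≈ -1450.0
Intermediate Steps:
a = 0 (a = -56 + 7*8 = -56 + 56 = 0)
t(u) = (-11 + u)*(8 + u) (t(u) = (8 + u)*(-11 + u) = (-11 + u)*(8 + u))
K(G) = (-86 + G)/(G + (-4 + G)**2) (K(G) = (G - 86)/(G + (-4 + G)**2) = (-86 + G)/(G + (-4 + G)**2))
K(t(a)) - 1*1450 = (-86 + (-88 + 0**2 - 3*0))/((-88 + 0**2 - 3*0) + (-4 + (-88 + 0**2 - 3*0))**2) - 1*1450 = (-86 + (-88 + 0 + 0))/((-88 + 0 + 0) + (-4 + (-88 + 0 + 0))**2) - 1450 = (-86 - 88)/(-88 + (-4 - 88)**2) - 1450 = -174/(-88 + (-92)**2) - 1450 = -174/(-88 + 8464) - 1450 = -174/8376 - 1450 = (1/8376)*(-174) - 1450 = -29/1396 - 1450 = -2024229/1396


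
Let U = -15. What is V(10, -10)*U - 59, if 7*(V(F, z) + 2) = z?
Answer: -53/7 ≈ -7.5714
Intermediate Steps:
V(F, z) = -2 + z/7
V(10, -10)*U - 59 = (-2 + (1/7)*(-10))*(-15) - 59 = (-2 - 10/7)*(-15) - 59 = -24/7*(-15) - 59 = 360/7 - 59 = -53/7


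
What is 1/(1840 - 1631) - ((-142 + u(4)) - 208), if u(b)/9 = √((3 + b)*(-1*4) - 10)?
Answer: 73151/209 - 9*I*√38 ≈ 350.0 - 55.48*I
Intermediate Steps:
u(b) = 9*√(-22 - 4*b) (u(b) = 9*√((3 + b)*(-1*4) - 10) = 9*√((3 + b)*(-4) - 10) = 9*√((-12 - 4*b) - 10) = 9*√(-22 - 4*b))
1/(1840 - 1631) - ((-142 + u(4)) - 208) = 1/(1840 - 1631) - ((-142 + 9*√(-22 - 4*4)) - 208) = 1/209 - ((-142 + 9*√(-22 - 16)) - 208) = 1/209 - ((-142 + 9*√(-38)) - 208) = 1/209 - ((-142 + 9*(I*√38)) - 208) = 1/209 - ((-142 + 9*I*√38) - 208) = 1/209 - (-350 + 9*I*√38) = 1/209 + (350 - 9*I*√38) = 73151/209 - 9*I*√38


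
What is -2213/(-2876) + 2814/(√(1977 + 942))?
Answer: 2213/2876 + 134*√2919/139 ≈ 52.854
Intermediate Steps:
-2213/(-2876) + 2814/(√(1977 + 942)) = -2213*(-1/2876) + 2814/(√2919) = 2213/2876 + 2814*(√2919/2919) = 2213/2876 + 134*√2919/139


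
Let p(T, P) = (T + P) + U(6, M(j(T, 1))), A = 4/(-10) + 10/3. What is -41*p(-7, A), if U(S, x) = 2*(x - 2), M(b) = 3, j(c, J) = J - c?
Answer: 1271/15 ≈ 84.733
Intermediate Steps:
A = 44/15 (A = 4*(-⅒) + 10*(⅓) = -⅖ + 10/3 = 44/15 ≈ 2.9333)
U(S, x) = -4 + 2*x (U(S, x) = 2*(-2 + x) = -4 + 2*x)
p(T, P) = 2 + P + T (p(T, P) = (T + P) + (-4 + 2*3) = (P + T) + (-4 + 6) = (P + T) + 2 = 2 + P + T)
-41*p(-7, A) = -41*(2 + 44/15 - 7) = -41*(-31/15) = 1271/15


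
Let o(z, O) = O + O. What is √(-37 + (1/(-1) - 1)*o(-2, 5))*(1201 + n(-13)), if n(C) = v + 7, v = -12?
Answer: 1196*I*√57 ≈ 9029.6*I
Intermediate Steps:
n(C) = -5 (n(C) = -12 + 7 = -5)
o(z, O) = 2*O
√(-37 + (1/(-1) - 1)*o(-2, 5))*(1201 + n(-13)) = √(-37 + (1/(-1) - 1)*(2*5))*(1201 - 5) = √(-37 + (-1 - 1)*10)*1196 = √(-37 - 2*10)*1196 = √(-37 - 20)*1196 = √(-57)*1196 = (I*√57)*1196 = 1196*I*√57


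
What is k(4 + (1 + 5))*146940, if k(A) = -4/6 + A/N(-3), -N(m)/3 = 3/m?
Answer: 391840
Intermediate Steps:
N(m) = -9/m
k(A) = -⅔ + A/3 (k(A) = -4/6 + A/((-9/(-3))) = -4*⅙ + A/((-9*(-⅓))) = -⅔ + A/3)
k(4 + (1 + 5))*146940 = (-⅔ + (4 + (1 + 5))/3)*146940 = (-⅔ + (4 + 6)/3)*146940 = (-⅔ + (⅓)*10)*146940 = (-⅔ + 10/3)*146940 = (8/3)*146940 = 391840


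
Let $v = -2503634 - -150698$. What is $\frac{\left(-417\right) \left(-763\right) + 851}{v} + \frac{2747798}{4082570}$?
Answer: $\frac{75925929241}{141265087140} \approx 0.53747$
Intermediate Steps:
$v = -2352936$ ($v = -2503634 + 150698 = -2352936$)
$\frac{\left(-417\right) \left(-763\right) + 851}{v} + \frac{2747798}{4082570} = \frac{\left(-417\right) \left(-763\right) + 851}{-2352936} + \frac{2747798}{4082570} = \left(318171 + 851\right) \left(- \frac{1}{2352936}\right) + 2747798 \cdot \frac{1}{4082570} = 319022 \left(- \frac{1}{2352936}\right) + \frac{1373899}{2041285} = - \frac{9383}{69204} + \frac{1373899}{2041285} = \frac{75925929241}{141265087140}$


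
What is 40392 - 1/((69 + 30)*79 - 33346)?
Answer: 1031005801/25525 ≈ 40392.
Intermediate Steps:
40392 - 1/((69 + 30)*79 - 33346) = 40392 - 1/(99*79 - 33346) = 40392 - 1/(7821 - 33346) = 40392 - 1/(-25525) = 40392 - 1*(-1/25525) = 40392 + 1/25525 = 1031005801/25525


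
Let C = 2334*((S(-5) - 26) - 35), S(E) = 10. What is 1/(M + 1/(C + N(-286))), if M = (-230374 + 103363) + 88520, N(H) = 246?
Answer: -118788/4572268909 ≈ -2.5980e-5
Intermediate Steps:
C = -119034 (C = 2334*((10 - 26) - 35) = 2334*(-16 - 35) = 2334*(-51) = -119034)
M = -38491 (M = -127011 + 88520 = -38491)
1/(M + 1/(C + N(-286))) = 1/(-38491 + 1/(-119034 + 246)) = 1/(-38491 + 1/(-118788)) = 1/(-38491 - 1/118788) = 1/(-4572268909/118788) = -118788/4572268909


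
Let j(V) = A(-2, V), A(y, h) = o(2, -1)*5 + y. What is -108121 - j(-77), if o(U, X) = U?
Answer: -108129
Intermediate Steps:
A(y, h) = 10 + y (A(y, h) = 2*5 + y = 10 + y)
j(V) = 8 (j(V) = 10 - 2 = 8)
-108121 - j(-77) = -108121 - 1*8 = -108121 - 8 = -108129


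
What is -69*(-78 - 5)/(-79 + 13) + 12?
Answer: -1645/22 ≈ -74.773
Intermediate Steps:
-69*(-78 - 5)/(-79 + 13) + 12 = -(-5727)/(-66) + 12 = -(-5727)*(-1)/66 + 12 = -69*83/66 + 12 = -1909/22 + 12 = -1645/22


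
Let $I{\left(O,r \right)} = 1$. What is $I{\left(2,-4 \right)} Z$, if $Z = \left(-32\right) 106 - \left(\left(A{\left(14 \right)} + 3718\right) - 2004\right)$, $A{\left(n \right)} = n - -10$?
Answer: $-5130$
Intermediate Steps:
$A{\left(n \right)} = 10 + n$ ($A{\left(n \right)} = n + 10 = 10 + n$)
$Z = -5130$ ($Z = \left(-32\right) 106 - \left(\left(\left(10 + 14\right) + 3718\right) - 2004\right) = -3392 - \left(\left(24 + 3718\right) - 2004\right) = -3392 - \left(3742 - 2004\right) = -3392 - 1738 = -5130$)
$I{\left(2,-4 \right)} Z = 1 \left(-5130\right) = -5130$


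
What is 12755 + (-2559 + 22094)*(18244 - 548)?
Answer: 345704115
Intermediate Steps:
12755 + (-2559 + 22094)*(18244 - 548) = 12755 + 19535*17696 = 12755 + 345691360 = 345704115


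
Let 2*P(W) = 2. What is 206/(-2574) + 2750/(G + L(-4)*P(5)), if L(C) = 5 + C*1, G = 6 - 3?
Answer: 1769419/2574 ≈ 687.42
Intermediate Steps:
P(W) = 1 (P(W) = (½)*2 = 1)
G = 3
L(C) = 5 + C
206/(-2574) + 2750/(G + L(-4)*P(5)) = 206/(-2574) + 2750/(3 + (5 - 4)*1) = 206*(-1/2574) + 2750/(3 + 1*1) = -103/1287 + 2750/(3 + 1) = -103/1287 + 2750/4 = -103/1287 + 2750*(¼) = -103/1287 + 1375/2 = 1769419/2574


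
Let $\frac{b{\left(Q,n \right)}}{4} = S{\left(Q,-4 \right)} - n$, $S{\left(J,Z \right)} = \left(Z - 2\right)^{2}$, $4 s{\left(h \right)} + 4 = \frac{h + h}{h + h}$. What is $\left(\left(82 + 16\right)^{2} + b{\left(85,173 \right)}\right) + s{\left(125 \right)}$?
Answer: $\frac{36221}{4} \approx 9055.3$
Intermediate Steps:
$s{\left(h \right)} = - \frac{3}{4}$ ($s{\left(h \right)} = -1 + \frac{\left(h + h\right) \frac{1}{h + h}}{4} = -1 + \frac{2 h \frac{1}{2 h}}{4} = -1 + \frac{1}{4} \cdot 1 = -1 + \frac{1}{4} = - \frac{3}{4}$)
$S{\left(J,Z \right)} = \left(-2 + Z\right)^{2}$
$b{\left(Q,n \right)} = 144 - 4 n$ ($b{\left(Q,n \right)} = 4 \left(\left(-2 - 4\right)^{2} - n\right) = 4 \left(\left(-6\right)^{2} - n\right) = 4 \left(36 - n\right) = 144 - 4 n$)
$\left(\left(82 + 16\right)^{2} + b{\left(85,173 \right)}\right) + s{\left(125 \right)} = \left(\left(82 + 16\right)^{2} + \left(144 - 692\right)\right) - \frac{3}{4} = \left(98^{2} + \left(144 - 692\right)\right) - \frac{3}{4} = \left(9604 - 548\right) - \frac{3}{4} = 9056 - \frac{3}{4} = \frac{36221}{4}$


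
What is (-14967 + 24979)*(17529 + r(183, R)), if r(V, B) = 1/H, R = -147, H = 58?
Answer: 5089515098/29 ≈ 1.7550e+8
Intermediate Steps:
r(V, B) = 1/58
(-14967 + 24979)*(17529 + r(183, R)) = (-14967 + 24979)*(17529 + 1/58) = 10012*(1016683/58) = 5089515098/29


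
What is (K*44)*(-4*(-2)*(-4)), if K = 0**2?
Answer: 0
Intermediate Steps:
K = 0
(K*44)*(-4*(-2)*(-4)) = (0*44)*(-4*(-2)*(-4)) = 0*(8*(-4)) = 0*(-32) = 0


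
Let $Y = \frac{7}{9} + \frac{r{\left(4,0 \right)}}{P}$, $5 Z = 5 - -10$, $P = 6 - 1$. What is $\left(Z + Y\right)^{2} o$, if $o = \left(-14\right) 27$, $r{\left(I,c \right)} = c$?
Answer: $- \frac{16184}{3} \approx -5394.7$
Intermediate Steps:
$o = -378$
$P = 5$
$Z = 3$ ($Z = \frac{5 - -10}{5} = \frac{5 + 10}{5} = \frac{1}{5} \cdot 15 = 3$)
$Y = \frac{7}{9}$ ($Y = \frac{7}{9} + \frac{0}{5} = 7 \cdot \frac{1}{9} + 0 \cdot \frac{1}{5} = \frac{7}{9} + 0 = \frac{7}{9} \approx 0.77778$)
$\left(Z + Y\right)^{2} o = \left(3 + \frac{7}{9}\right)^{2} \left(-378\right) = \left(\frac{34}{9}\right)^{2} \left(-378\right) = \frac{1156}{81} \left(-378\right) = - \frac{16184}{3}$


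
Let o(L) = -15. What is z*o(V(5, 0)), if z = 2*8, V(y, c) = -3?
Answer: -240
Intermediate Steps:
z = 16
z*o(V(5, 0)) = 16*(-15) = -240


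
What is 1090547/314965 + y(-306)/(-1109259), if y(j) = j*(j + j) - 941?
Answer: 1151011331258/349377760935 ≈ 3.2945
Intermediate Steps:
y(j) = -941 + 2*j² (y(j) = j*(2*j) - 941 = 2*j² - 941 = -941 + 2*j²)
1090547/314965 + y(-306)/(-1109259) = 1090547/314965 + (-941 + 2*(-306)²)/(-1109259) = 1090547*(1/314965) + (-941 + 2*93636)*(-1/1109259) = 1090547/314965 + (-941 + 187272)*(-1/1109259) = 1090547/314965 + 186331*(-1/1109259) = 1090547/314965 - 186331/1109259 = 1151011331258/349377760935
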